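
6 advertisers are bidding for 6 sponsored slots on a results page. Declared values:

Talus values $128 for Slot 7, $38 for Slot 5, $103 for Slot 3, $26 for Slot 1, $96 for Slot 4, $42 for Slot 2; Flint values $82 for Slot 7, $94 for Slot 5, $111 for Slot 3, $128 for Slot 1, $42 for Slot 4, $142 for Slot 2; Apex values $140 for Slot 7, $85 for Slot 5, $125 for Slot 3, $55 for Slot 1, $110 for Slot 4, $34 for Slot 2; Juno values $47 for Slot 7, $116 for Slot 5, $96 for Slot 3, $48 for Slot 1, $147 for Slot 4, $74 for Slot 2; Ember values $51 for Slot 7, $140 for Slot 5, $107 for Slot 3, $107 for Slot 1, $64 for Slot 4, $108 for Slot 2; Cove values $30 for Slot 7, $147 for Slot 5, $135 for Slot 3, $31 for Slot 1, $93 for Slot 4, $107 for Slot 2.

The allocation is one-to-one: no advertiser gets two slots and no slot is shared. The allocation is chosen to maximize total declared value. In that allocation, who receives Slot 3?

This is the linear assignment problem.
Optimal: Talus→Slot 7 ($128), Flint→Slot 2 ($142), Apex→Slot 3 ($125), Juno→Slot 4 ($147), Ember→Slot 1 ($107), Cove→Slot 5 ($147) — total 128+142+125+147+107+147 = $796.
Max-entry greedy (repeatedly take the single best remaining cell) gives $709, worse by 87.
Next-best assignment: Talus→Slot 3, Flint→Slot 2, Apex→Slot 7, Juno→Slot 4, Ember→Slot 1, Cove→Slot 5 = $786.
Apex's own top slot is Slot 7 ($140), but forcing Apex→Slot 7 and reassigning the rest optimally gives only $786 — worse by 10.

Apex receives Slot 3.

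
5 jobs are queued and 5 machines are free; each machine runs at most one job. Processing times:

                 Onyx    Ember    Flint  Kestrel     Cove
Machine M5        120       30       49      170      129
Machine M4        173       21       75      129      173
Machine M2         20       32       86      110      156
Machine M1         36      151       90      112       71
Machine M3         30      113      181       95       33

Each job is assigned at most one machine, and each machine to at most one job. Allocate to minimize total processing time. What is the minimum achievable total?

Optimal: Onyx→Machine M2 (20 min), Ember→Machine M4 (21 min), Flint→Machine M5 (49 min), Kestrel→Machine M1 (112 min), Cove→Machine M3 (33 min) — total 20+21+49+112+33 = 235 min.
Column-greedy (each machine in turn goes to its cheapest remaining job) gives 291 min, worse by 56.
No other one-to-one assignment undercuts 235 min.

Min total: 235 min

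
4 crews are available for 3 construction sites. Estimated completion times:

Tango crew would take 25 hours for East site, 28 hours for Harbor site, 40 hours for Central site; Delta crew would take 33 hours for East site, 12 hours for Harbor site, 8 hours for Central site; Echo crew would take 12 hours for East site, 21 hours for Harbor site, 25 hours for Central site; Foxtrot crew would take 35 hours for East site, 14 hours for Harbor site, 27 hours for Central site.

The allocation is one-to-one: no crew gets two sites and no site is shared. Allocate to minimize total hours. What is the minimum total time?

Min total: 34 hours

Optimal: Echo crew→East site (12 hours), Foxtrot crew→Harbor site (14 hours), Delta crew→Central site (8 hours) — total 12+14+8 = 34 hours.
Swapping Foxtrot crew↔Delta crew (Foxtrot crew→Central site 27 hours, Delta crew→Harbor site 12 hours) adds 17.
Every other assignment is strictly worse.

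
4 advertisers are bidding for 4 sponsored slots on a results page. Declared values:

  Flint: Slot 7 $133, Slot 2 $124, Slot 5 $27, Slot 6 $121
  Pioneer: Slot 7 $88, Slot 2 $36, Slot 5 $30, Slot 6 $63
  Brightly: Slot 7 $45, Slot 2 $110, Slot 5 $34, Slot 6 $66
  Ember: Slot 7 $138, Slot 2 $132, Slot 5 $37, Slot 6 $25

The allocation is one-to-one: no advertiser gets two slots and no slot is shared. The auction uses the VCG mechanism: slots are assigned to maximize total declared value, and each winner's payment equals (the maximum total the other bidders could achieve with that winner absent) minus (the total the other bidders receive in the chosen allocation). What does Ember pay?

Ember pays $58.

Efficient allocation: Flint→Slot 6 ($121), Pioneer→Slot 5 ($30), Brightly→Slot 2 ($110), Ember→Slot 7 ($138); total welfare W = $399.
Ember receives Slot 7 at value $138, so the others get W − 138 = $261.
Without Ember: best allocation of the remaining 3 bidders over all 4 slots is Flint→Slot 6 ($121), Pioneer→Slot 7 ($88), Brightly→Slot 2 ($110), total $319.
VCG payment = (others' best without Ember) − (others' welfare with Ember) = 319 − 261 = $58.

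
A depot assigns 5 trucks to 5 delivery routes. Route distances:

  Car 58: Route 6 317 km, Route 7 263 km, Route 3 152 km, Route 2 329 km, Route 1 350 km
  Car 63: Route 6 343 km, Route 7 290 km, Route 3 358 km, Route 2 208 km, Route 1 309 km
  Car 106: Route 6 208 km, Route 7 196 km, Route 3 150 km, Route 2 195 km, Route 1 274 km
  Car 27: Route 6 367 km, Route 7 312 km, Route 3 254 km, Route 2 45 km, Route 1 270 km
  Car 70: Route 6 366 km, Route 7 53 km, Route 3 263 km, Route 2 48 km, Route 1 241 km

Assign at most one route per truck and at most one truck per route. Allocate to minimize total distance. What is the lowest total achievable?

Optimal: Car 58→Route 3 (152 km), Car 63→Route 1 (309 km), Car 106→Route 6 (208 km), Car 27→Route 2 (45 km), Car 70→Route 7 (53 km) — total 152+309+208+45+53 = 767 km.
Min-entry greedy (repeatedly take the single cheapest remaining cell) gives 874 km, worse by 107.
Next-best assignment: Car 58→Route 3, Car 63→Route 6, Car 106→Route 1, Car 27→Route 2, Car 70→Route 7 = 867 km.
Every other assignment is strictly worse.

Min total: 767 km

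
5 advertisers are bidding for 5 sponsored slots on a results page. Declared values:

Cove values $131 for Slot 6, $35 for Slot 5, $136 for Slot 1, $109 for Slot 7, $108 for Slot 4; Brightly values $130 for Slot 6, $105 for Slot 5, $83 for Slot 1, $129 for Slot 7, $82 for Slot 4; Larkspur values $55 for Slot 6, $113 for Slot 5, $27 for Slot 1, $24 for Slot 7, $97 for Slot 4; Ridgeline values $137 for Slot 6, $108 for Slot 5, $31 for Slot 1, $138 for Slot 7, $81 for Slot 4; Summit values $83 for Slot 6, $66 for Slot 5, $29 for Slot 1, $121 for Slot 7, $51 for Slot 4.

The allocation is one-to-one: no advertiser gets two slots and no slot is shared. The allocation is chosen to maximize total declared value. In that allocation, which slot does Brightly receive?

Brightly receives Slot 5.

This is a one-to-one assignment (maximum-weight bipartite matching).
Optimal: Cove→Slot 1 ($136), Brightly→Slot 5 ($105), Larkspur→Slot 4 ($97), Ridgeline→Slot 6 ($137), Summit→Slot 7 ($121) — total 136+105+97+137+121 = $596.
Max-entry greedy (repeatedly take the single best remaining cell) gives $568, worse by 28.
Next-best assignment: Cove→Slot 1, Brightly→Slot 6, Larkspur→Slot 4, Ridgeline→Slot 5, Summit→Slot 7 = $592.
Checked against all permutations: $596 is optimal.
Brightly's own top slot is Slot 6 ($130), but forcing Brightly→Slot 6 and reassigning the rest optimally gives only $592 — worse by 4.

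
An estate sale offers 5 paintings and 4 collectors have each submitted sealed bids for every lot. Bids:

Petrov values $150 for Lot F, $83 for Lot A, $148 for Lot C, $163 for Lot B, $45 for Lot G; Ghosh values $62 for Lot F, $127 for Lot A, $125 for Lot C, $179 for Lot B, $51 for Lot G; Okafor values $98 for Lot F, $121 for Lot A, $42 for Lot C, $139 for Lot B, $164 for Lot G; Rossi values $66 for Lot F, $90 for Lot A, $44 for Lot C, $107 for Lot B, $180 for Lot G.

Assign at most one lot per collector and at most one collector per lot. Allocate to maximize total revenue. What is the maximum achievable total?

This is a one-to-one assignment (maximum-weight bipartite matching).
Optimal: Petrov→Lot F ($150), Ghosh→Lot B ($179), Okafor→Lot A ($121), Rossi→Lot G ($180) — total 150+179+121+180 = $630.
Row-greedy (each collector in turn takes its best remaining lot) gives $520, worse by 110.
Next-best assignment: Petrov→Lot C, Ghosh→Lot B, Okafor→Lot A, Rossi→Lot G = $628.
Every other assignment is strictly worse.

Maximum total: $630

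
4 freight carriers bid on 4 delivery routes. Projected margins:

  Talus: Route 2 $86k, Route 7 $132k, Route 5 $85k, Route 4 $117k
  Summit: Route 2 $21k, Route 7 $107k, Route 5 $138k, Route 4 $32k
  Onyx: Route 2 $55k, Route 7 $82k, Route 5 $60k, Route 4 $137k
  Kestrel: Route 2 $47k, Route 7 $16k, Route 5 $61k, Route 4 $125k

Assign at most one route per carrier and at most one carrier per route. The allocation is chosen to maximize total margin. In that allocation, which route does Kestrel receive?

Kestrel receives Route 2.

This is the linear assignment problem.
Optimal: Talus→Route 7 ($132k), Summit→Route 5 ($138k), Onyx→Route 4 ($137k), Kestrel→Route 2 ($47k) — total 132+138+137+47 = $454k.
Column-greedy (each route in turn goes to its best remaining carrier) gives $391k, worse by 63.
Next-best assignment: Talus→Route 7, Summit→Route 5, Onyx→Route 2, Kestrel→Route 4 = $450k.
No other one-to-one assignment exceeds $454k.
Kestrel's own top route is Route 4 ($125k), but forcing Kestrel→Route 4 and reassigning the rest optimally gives only $450k — worse by 4.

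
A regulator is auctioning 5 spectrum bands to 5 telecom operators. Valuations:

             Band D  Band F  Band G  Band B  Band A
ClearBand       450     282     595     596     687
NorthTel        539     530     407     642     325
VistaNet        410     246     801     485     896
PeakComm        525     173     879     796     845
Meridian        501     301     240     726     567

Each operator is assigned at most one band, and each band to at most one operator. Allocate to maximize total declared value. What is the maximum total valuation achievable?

Maximum total: $3481M

Optimal: ClearBand→Band D ($450M), NorthTel→Band F ($530M), VistaNet→Band A ($896M), PeakComm→Band G ($879M), Meridian→Band B ($726M) — total 450+530+896+879+726 = $3481M.
Swapping VistaNet↔PeakComm (VistaNet→Band G $801M, PeakComm→Band A $845M) loses 129.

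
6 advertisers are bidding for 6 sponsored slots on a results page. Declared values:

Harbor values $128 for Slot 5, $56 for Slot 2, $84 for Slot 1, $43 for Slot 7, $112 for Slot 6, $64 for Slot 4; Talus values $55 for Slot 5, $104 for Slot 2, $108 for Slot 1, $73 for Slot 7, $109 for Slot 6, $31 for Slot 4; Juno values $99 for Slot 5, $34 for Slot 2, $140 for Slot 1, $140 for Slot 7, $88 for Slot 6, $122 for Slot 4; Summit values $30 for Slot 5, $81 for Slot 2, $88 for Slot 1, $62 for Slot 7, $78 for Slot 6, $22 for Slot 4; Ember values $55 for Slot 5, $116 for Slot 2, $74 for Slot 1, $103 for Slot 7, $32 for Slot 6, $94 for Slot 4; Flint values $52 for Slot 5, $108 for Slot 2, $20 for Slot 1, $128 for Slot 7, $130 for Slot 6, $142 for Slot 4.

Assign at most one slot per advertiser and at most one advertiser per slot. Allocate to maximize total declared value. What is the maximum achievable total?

Maximum total: $723

Treat this as an assignment problem: match each advertiser to one slot.
Optimal: Harbor→Slot 5 ($128), Talus→Slot 6 ($109), Juno→Slot 7 ($140), Summit→Slot 1 ($88), Ember→Slot 2 ($116), Flint→Slot 4 ($142) — total 128+109+140+88+116+142 = $723.
Row-greedy (each advertiser in turn takes its best remaining slot) gives $703, worse by 20.
Next-best assignment: Harbor→Slot 5, Talus→Slot 1, Juno→Slot 7, Summit→Slot 6, Ember→Slot 2, Flint→Slot 4 = $712.
Swapping Juno↔Talus (Juno→Slot 6 $88, Talus→Slot 7 $73) loses 88.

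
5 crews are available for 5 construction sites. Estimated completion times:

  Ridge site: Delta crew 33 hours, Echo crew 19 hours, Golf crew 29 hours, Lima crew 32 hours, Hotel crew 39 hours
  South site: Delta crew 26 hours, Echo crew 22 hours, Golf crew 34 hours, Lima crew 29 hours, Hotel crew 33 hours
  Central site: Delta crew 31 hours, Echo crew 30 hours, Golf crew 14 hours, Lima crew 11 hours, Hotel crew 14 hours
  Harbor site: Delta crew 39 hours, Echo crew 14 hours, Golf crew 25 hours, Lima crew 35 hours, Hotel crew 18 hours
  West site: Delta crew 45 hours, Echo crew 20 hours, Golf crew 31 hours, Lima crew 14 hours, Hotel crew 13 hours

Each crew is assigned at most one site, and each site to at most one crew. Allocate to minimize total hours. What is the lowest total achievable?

Minimum total: 91 hours

Optimal: Delta crew→South site (26 hours), Echo crew→Ridge site (19 hours), Golf crew→Central site (14 hours), Lima crew→West site (14 hours), Hotel crew→Harbor site (18 hours) — total 26+19+14+14+18 = 91 hours.
Column-greedy (each site in turn goes to its cheapest remaining crew) gives 105 hours, worse by 14.
Every other assignment is strictly worse.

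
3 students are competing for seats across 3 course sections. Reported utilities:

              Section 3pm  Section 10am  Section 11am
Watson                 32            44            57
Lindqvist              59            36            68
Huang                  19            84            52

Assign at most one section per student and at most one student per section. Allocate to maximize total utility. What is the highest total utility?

Max total: 200 points

Treat this as an assignment problem: match each student to one section.
Optimal: Watson→Section 11am (57 points), Lindqvist→Section 3pm (59 points), Huang→Section 10am (84 points) — total 57+59+84 = 200 points.
Max-entry greedy (repeatedly take the single best remaining cell) gives 184 points, worse by 16.
Checked against all permutations: 200 points is optimal.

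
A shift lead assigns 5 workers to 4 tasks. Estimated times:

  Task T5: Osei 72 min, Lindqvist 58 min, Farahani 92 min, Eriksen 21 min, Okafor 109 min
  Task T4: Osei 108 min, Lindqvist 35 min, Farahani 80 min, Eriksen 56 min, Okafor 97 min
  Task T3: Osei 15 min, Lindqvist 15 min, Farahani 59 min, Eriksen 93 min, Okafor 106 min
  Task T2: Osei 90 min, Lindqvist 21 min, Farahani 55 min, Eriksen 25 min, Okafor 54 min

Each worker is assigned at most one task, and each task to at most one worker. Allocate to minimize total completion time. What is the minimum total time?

Min total: 125 min

Optimal: Eriksen→Task T5 (21 min), Lindqvist→Task T4 (35 min), Osei→Task T3 (15 min), Okafor→Task T2 (54 min) — total 21+35+15+54 = 125 min.
Min-entry greedy (repeatedly take the single cheapest remaining cell) gives 137 min, worse by 12.
Next-best assignment: Eriksen→Task T5, Lindqvist→Task T4, Osei→Task T3, Farahani→Task T2 = 126 min.
Swapping Lindqvist↔Okafor (Lindqvist→Task T2 21 min, Okafor→Task T4 97 min) adds 29.
Every other assignment is strictly worse.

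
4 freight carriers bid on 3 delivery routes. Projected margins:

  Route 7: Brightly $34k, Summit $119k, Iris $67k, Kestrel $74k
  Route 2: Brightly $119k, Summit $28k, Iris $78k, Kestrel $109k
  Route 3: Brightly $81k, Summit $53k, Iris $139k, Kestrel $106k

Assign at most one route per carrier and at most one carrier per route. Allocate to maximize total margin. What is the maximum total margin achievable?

Max total: $377k

This is the linear assignment problem.
Optimal: Summit→Route 7 ($119k), Brightly→Route 2 ($119k), Iris→Route 3 ($139k) — total 119+119+139 = $377k.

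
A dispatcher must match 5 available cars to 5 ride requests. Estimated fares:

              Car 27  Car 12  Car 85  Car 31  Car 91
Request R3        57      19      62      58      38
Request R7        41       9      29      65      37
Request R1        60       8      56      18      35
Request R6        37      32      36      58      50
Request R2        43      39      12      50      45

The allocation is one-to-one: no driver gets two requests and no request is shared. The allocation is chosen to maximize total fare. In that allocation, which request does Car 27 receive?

Car 27 receives Request R1.

Optimal: Car 27→Request R1 ($60), Car 12→Request R2 ($39), Car 85→Request R3 ($62), Car 31→Request R7 ($65), Car 91→Request R6 ($50) — total 60+39+62+65+50 = $276.
Next-best assignment: Car 27→Request R3, Car 12→Request R2, Car 85→Request R1, Car 31→Request R7, Car 91→Request R6 = $267.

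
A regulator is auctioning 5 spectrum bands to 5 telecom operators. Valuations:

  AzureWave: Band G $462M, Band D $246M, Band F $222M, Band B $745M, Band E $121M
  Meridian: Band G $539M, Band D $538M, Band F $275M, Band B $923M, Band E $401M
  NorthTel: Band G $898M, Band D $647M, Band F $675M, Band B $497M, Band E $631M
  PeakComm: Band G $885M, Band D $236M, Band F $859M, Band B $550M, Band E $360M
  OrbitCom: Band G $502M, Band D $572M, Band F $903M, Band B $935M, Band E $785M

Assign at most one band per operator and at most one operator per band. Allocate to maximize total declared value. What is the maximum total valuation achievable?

Max total: $3825M

This is the linear assignment problem.
Optimal: AzureWave→Band B ($745M), Meridian→Band D ($538M), NorthTel→Band G ($898M), PeakComm→Band F ($859M), OrbitCom→Band E ($785M) — total 745+538+898+859+785 = $3825M.
Row-greedy (each operator in turn takes its best remaining band) gives $2891M, worse by 934.
Swapping AzureWave↔OrbitCom (AzureWave→Band E $121M, OrbitCom→Band B $935M) loses 474.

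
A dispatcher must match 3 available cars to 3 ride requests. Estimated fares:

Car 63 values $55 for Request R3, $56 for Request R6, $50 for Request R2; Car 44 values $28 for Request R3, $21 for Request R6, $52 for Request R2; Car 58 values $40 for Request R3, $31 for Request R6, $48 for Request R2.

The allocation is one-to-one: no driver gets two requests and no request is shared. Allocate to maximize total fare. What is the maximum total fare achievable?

Optimal: Car 63→Request R6 ($56), Car 44→Request R2 ($52), Car 58→Request R3 ($40) — total 56+52+40 = $148.
Column-greedy (each request in turn goes to its best remaining driver) gives $138, worse by 10.
Next-best assignment: Car 63→Request R3, Car 44→Request R2, Car 58→Request R6 = $138.

Maximum total: $148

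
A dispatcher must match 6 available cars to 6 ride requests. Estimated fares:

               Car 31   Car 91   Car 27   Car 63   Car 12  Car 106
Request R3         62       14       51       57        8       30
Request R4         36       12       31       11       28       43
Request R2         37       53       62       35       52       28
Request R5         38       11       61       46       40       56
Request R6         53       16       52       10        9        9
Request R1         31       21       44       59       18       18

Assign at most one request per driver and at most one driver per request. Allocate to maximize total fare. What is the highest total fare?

This is a one-to-one assignment (maximum-weight bipartite matching).
Optimal: Car 31→Request R3 ($62), Car 91→Request R2 ($53), Car 27→Request R6 ($52), Car 63→Request R1 ($59), Car 12→Request R4 ($28), Car 106→Request R5 ($56) — total 62+53+52+59+28+56 = $310.
No other one-to-one assignment exceeds $310.

Maximum total: $310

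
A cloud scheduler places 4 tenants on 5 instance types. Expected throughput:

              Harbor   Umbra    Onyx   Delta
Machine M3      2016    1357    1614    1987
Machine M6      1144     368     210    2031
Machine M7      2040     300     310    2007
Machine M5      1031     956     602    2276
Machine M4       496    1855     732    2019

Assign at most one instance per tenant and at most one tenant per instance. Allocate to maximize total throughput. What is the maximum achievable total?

Max total: 7785 ops/s

Optimal: Harbor→Machine M7 (2040 ops/s), Umbra→Machine M4 (1855 ops/s), Onyx→Machine M3 (1614 ops/s), Delta→Machine M5 (2276 ops/s) — total 2040+1855+1614+2276 = 7785 ops/s.
Column-greedy (each instance in turn goes to its best remaining tenant) gives 5313 ops/s, worse by 2472.
Next-best assignment: Harbor→Machine M7, Umbra→Machine M4, Onyx→Machine M3, Delta→Machine M6 = 7540 ops/s.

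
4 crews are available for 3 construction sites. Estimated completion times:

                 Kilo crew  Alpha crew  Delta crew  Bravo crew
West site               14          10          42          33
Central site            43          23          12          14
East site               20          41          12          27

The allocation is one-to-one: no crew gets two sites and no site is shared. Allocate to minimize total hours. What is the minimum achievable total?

Min total: 36 hours

Optimal: Alpha crew→West site (10 hours), Bravo crew→Central site (14 hours), Delta crew→East site (12 hours) — total 10+14+12 = 36 hours.
Row-greedy (each crew in turn takes its cheapest remaining site) gives 49 hours, worse by 13.
Next-best assignment: Kilo crew→West site, Bravo crew→Central site, Delta crew→East site = 40 hours.
Every other assignment is strictly worse.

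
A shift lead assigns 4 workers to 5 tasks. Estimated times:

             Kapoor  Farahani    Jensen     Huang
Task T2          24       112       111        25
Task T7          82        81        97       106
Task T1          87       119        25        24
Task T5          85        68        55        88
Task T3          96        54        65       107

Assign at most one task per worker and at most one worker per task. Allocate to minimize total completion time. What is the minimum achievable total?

Minimum total: 157 min

Optimal: Kapoor→Task T2 (24 min), Farahani→Task T3 (54 min), Jensen→Task T5 (55 min), Huang→Task T1 (24 min) — total 24+54+55+24 = 157 min.
Column-greedy (each task in turn goes to its cheapest remaining worker) gives 184 min, worse by 27.
Next-best assignment: Kapoor→Task T2, Farahani→Task T5, Jensen→Task T3, Huang→Task T1 = 181 min.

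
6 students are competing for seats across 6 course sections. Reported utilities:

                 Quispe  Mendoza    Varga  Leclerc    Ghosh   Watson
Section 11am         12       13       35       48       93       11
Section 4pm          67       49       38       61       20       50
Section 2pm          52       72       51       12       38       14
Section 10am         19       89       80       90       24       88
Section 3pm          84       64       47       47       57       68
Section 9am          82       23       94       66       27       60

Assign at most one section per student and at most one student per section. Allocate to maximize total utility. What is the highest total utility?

Max total: 492 points

Optimal: Quispe→Section 3pm (84 points), Mendoza→Section 2pm (72 points), Varga→Section 9am (94 points), Leclerc→Section 4pm (61 points), Ghosh→Section 11am (93 points), Watson→Section 10am (88 points) — total 84+72+94+61+93+88 = 492 points.
Next-best assignment: Quispe→Section 4pm, Mendoza→Section 2pm, Varga→Section 9am, Leclerc→Section 10am, Ghosh→Section 11am, Watson→Section 3pm = 484 points.
No other one-to-one assignment exceeds 492 points.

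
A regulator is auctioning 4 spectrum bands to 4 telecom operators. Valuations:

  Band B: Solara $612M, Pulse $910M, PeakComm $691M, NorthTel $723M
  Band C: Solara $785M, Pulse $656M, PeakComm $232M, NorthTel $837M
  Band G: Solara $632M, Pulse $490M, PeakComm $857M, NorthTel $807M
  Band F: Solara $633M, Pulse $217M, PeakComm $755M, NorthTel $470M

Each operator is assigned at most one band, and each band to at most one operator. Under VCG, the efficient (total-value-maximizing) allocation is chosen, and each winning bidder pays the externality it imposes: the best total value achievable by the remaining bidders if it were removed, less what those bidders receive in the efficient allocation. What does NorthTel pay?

NorthTel pays $102M.

Efficient allocation: Solara→Band C ($785M), Pulse→Band B ($910M), PeakComm→Band F ($755M), NorthTel→Band G ($807M); total welfare W = $3257M.
NorthTel receives Band G at value $807M, so the others get W − 807 = $2450M.
Without NorthTel: best allocation of the remaining 3 bidders over all 4 bands is Solara→Band C ($785M), Pulse→Band B ($910M), PeakComm→Band G ($857M), total $2552M.
VCG payment = (others' best without NorthTel) − (others' welfare with NorthTel) = 2552 − 2450 = $102M.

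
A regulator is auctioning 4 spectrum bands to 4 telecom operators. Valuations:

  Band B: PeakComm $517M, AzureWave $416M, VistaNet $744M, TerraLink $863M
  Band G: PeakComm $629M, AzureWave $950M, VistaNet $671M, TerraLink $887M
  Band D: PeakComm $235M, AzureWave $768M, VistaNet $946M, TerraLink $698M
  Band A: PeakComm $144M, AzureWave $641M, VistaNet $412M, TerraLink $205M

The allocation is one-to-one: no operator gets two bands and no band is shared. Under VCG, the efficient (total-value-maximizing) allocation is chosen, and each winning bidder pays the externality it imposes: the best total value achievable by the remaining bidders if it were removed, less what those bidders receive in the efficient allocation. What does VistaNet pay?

VistaNet pays $127M.

Efficient allocation: PeakComm→Band G ($629M), AzureWave→Band A ($641M), VistaNet→Band D ($946M), TerraLink→Band B ($863M); total welfare W = $3079M.
VistaNet receives Band D at value $946M, so the others get W − 946 = $2133M.
Without VistaNet: best allocation of the remaining 3 bidders over all 4 bands is PeakComm→Band G ($629M), AzureWave→Band D ($768M), TerraLink→Band B ($863M), total $2260M.
VCG payment = (others' best without VistaNet) − (others' welfare with VistaNet) = 2260 − 2133 = $127M.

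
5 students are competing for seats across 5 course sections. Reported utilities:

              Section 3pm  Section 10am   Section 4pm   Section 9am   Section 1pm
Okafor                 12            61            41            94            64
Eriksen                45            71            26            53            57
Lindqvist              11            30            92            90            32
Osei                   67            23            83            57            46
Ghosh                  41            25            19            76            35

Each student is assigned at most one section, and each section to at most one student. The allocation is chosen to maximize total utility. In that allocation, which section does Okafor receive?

Okafor receives Section 1pm.

Optimal: Okafor→Section 1pm (64 points), Eriksen→Section 10am (71 points), Lindqvist→Section 4pm (92 points), Osei→Section 3pm (67 points), Ghosh→Section 9am (76 points) — total 64+71+92+67+76 = 370 points.
Column-greedy (each section in turn goes to its best remaining student) gives 359 points, worse by 11.
Swapping Lindqvist↔Okafor (Lindqvist→Section 1pm 32 points, Okafor→Section 4pm 41 points) loses 83.
Okafor's own top section is Section 9am (94 points), but forcing Okafor→Section 9am and reassigning the rest optimally gives only 359 points — worse by 11.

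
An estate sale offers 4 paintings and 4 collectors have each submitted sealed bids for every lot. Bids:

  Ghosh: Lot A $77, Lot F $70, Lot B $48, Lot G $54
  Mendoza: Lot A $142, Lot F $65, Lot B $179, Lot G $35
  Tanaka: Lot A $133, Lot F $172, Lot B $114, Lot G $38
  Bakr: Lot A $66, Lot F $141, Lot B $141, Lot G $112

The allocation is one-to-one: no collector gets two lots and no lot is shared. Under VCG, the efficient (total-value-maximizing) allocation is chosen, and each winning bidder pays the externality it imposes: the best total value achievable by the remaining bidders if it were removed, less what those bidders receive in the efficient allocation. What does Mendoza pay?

Efficient allocation: Ghosh→Lot A ($77), Mendoza→Lot B ($179), Tanaka→Lot F ($172), Bakr→Lot G ($112); total welfare W = $540.
Mendoza receives Lot B at value $179, so the others get W − 179 = $361.
Without Mendoza: best allocation of the remaining 3 bidders over all 4 lots is Ghosh→Lot A ($77), Tanaka→Lot F ($172), Bakr→Lot B ($141), total $390.
VCG payment = (others' best without Mendoza) − (others' welfare with Mendoza) = 390 − 361 = $29.

Mendoza pays $29.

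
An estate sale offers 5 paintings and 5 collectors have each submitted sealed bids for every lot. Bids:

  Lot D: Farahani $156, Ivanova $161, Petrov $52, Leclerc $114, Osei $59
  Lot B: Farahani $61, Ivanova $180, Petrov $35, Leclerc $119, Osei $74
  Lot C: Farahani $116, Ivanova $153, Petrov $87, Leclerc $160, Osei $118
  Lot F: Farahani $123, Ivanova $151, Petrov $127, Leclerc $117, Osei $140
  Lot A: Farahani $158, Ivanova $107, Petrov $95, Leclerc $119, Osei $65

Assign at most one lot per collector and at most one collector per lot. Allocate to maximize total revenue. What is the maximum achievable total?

Max total: $731

Treat this as an assignment problem: match each collector to one lot.
Optimal: Farahani→Lot D ($156), Ivanova→Lot B ($180), Petrov→Lot A ($95), Leclerc→Lot C ($160), Osei→Lot F ($140) — total 156+180+95+160+140 = $731.
Next-best assignment: Farahani→Lot D, Ivanova→Lot B, Petrov→Lot F, Leclerc→Lot A, Osei→Lot C = $700.
Checked against all permutations: $731 is optimal.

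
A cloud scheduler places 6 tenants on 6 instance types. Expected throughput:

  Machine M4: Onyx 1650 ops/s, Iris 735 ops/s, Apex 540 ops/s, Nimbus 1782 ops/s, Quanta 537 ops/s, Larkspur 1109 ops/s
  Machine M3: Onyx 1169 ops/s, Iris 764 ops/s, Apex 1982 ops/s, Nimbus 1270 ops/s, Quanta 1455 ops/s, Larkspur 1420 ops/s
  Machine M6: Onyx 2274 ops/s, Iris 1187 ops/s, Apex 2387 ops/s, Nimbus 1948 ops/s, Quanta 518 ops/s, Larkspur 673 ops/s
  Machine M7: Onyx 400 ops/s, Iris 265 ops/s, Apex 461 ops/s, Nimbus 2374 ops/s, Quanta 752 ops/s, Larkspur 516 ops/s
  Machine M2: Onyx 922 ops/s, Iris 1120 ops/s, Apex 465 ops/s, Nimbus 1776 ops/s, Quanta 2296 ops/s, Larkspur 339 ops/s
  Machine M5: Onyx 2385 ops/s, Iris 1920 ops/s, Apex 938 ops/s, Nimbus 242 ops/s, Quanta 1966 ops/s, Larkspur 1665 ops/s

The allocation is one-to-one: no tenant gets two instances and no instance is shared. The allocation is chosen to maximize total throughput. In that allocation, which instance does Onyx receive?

Onyx receives Machine M4.

This is a one-to-one assignment (maximum-weight bipartite matching).
Optimal: Onyx→Machine M4 (1650 ops/s), Iris→Machine M5 (1920 ops/s), Apex→Machine M6 (2387 ops/s), Nimbus→Machine M7 (2374 ops/s), Quanta→Machine M2 (2296 ops/s), Larkspur→Machine M3 (1420 ops/s) — total 1650+1920+2387+2374+2296+1420 = 12047 ops/s.
Max-entry greedy (repeatedly take the single best remaining cell) gives 11597 ops/s, worse by 450.
Swapping Nimbus↔Iris (Nimbus→Machine M5 242 ops/s, Iris→Machine M7 265 ops/s) loses 3787.
Onyx's own top instance is Machine M5 (2385 ops/s), but forcing Onyx→Machine M5 and reassigning the rest optimally gives only 11597 ops/s — worse by 450.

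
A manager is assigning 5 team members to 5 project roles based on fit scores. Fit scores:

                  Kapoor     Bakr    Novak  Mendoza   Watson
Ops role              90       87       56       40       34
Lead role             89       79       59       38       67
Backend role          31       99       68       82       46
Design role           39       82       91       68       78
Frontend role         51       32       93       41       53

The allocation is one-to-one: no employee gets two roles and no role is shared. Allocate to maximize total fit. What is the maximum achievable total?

Optimal: Kapoor→Lead role (89 pts), Bakr→Ops role (87 pts), Novak→Frontend role (93 pts), Mendoza→Backend role (82 pts), Watson→Design role (78 pts) — total 89+87+93+82+78 = 429 pts.
Max-entry greedy (repeatedly take the single best remaining cell) gives 398 pts, worse by 31.
Next-best assignment: Kapoor→Ops role, Bakr→Lead role, Novak→Frontend role, Mendoza→Backend role, Watson→Design role = 422 pts.
Swapping Watson↔Kapoor (Watson→Lead role 67 pts, Kapoor→Design role 39 pts) loses 61.

Max total: 429 pts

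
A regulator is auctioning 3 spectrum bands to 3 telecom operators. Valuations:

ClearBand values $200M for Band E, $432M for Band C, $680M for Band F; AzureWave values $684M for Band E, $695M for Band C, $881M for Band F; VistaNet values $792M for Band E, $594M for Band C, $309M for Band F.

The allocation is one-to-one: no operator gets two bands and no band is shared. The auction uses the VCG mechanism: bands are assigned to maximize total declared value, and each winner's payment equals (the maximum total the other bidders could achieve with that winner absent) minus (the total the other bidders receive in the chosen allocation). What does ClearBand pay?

ClearBand pays $186M.

Efficient allocation: ClearBand→Band F ($680M), AzureWave→Band C ($695M), VistaNet→Band E ($792M); total welfare W = $2167M.
ClearBand receives Band F at value $680M, so the others get W − 680 = $1487M.
Without ClearBand: best allocation of the remaining 2 bidders over all 3 bands is AzureWave→Band F ($881M), VistaNet→Band E ($792M), total $1673M.
VCG payment = (others' best without ClearBand) − (others' welfare with ClearBand) = 1673 − 1487 = $186M.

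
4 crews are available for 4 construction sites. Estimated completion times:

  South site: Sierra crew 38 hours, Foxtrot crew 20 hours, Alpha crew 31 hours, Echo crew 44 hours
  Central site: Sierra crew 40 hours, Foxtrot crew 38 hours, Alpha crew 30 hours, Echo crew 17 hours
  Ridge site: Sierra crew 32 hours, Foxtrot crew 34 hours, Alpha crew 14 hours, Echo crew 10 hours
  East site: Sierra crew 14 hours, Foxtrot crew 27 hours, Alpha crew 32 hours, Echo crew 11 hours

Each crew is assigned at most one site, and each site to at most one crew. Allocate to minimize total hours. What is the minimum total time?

Optimal: Sierra crew→East site (14 hours), Foxtrot crew→South site (20 hours), Alpha crew→Ridge site (14 hours), Echo crew→Central site (17 hours) — total 14+20+14+17 = 65 hours.
Min-entry greedy (repeatedly take the single cheapest remaining cell) gives 74 hours, worse by 9.
Next-best assignment: Sierra crew→East site, Foxtrot crew→South site, Alpha crew→Central site, Echo crew→Ridge site = 74 hours.
Every other assignment is strictly worse.

Minimum total: 65 hours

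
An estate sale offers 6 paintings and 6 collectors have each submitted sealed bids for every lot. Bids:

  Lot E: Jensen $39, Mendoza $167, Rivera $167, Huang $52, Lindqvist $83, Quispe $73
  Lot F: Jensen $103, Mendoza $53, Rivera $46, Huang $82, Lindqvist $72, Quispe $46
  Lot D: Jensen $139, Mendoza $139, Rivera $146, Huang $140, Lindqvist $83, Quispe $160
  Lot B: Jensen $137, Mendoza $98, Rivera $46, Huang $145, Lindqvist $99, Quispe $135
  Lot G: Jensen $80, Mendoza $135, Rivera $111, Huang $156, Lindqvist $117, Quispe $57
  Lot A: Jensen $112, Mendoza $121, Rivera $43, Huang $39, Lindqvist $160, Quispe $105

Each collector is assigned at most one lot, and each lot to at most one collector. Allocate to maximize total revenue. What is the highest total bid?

Max total: $870

Optimal: Jensen→Lot F ($103), Mendoza→Lot G ($135), Rivera→Lot E ($167), Huang→Lot B ($145), Lindqvist→Lot A ($160), Quispe→Lot D ($160) — total 103+135+167+145+160+160 = $870.
Row-greedy (each collector in turn takes its best remaining lot) gives $768, worse by 102.
Next-best assignment: Jensen→Lot F, Mendoza→Lot E, Rivera→Lot D, Huang→Lot G, Lindqvist→Lot A, Quispe→Lot B = $867.
Swapping Huang↔Rivera (Huang→Lot E $52, Rivera→Lot B $46) loses 214.
Every other assignment is strictly worse.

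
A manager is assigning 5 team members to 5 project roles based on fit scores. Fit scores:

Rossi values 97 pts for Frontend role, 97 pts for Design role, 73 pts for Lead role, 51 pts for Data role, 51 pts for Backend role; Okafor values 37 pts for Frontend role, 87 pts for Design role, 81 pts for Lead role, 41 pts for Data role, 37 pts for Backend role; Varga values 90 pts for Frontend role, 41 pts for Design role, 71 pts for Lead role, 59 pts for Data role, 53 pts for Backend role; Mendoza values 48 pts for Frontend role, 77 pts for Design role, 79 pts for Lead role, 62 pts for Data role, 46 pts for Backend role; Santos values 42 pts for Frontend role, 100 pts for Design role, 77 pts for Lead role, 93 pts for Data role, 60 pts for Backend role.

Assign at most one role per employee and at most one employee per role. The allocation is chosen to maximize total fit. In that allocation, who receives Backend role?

Varga receives Backend role.

This is a one-to-one assignment (maximum-weight bipartite matching).
Optimal: Rossi→Frontend role (97 pts), Okafor→Design role (87 pts), Varga→Backend role (53 pts), Mendoza→Lead role (79 pts), Santos→Data role (93 pts) — total 97+87+53+79+93 = 409 pts.
Row-greedy (each employee in turn takes its best remaining role) gives 377 pts, worse by 32.
Next-best assignment: Rossi→Design role, Okafor→Lead role, Varga→Frontend role, Mendoza→Backend role, Santos→Data role = 407 pts.
No other one-to-one assignment exceeds 409 pts.
Varga's own top role is Frontend role (90 pts), but forcing Varga→Frontend role and reassigning the rest optimally gives only 407 pts — worse by 2.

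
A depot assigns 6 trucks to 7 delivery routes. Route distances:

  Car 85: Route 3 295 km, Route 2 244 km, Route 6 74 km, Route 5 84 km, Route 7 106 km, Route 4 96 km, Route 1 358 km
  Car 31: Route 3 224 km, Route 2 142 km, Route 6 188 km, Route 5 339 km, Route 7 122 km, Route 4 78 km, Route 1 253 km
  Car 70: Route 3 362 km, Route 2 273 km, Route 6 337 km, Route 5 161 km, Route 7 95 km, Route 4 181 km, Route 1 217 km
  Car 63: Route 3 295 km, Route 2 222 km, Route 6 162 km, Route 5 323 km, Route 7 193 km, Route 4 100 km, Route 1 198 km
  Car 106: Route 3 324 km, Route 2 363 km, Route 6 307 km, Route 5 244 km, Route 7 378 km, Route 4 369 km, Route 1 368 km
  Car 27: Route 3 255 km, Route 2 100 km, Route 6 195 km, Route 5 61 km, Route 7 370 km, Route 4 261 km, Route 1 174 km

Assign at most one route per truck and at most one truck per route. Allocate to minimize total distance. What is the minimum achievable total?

Optimal: Car 85→Route 6 (74 km), Car 31→Route 4 (78 km), Car 70→Route 7 (95 km), Car 63→Route 1 (198 km), Car 106→Route 5 (244 km), Car 27→Route 2 (100 km) — total 74+78+95+198+244+100 = 789 km.
Min-entry greedy (repeatedly take the single cheapest remaining cell) gives 830 km, worse by 41.
Next-best assignment: Car 85→Route 6, Car 31→Route 2, Car 70→Route 7, Car 63→Route 4, Car 106→Route 3, Car 27→Route 5 = 796 km.
Every other assignment is strictly worse.

Min total: 789 km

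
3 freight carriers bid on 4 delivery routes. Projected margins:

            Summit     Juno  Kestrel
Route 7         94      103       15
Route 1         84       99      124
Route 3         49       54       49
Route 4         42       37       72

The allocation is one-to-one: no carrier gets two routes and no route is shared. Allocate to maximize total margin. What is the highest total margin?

Max total: $276k

This is the linear assignment problem.
Optimal: Summit→Route 3 ($49k), Juno→Route 7 ($103k), Kestrel→Route 1 ($124k) — total 49+103+124 = $276k.
Row-greedy (each carrier in turn takes its best remaining route) gives $265k, worse by 11.
Next-best assignment: Summit→Route 7, Juno→Route 3, Kestrel→Route 1 = $272k.
No other one-to-one assignment exceeds $276k.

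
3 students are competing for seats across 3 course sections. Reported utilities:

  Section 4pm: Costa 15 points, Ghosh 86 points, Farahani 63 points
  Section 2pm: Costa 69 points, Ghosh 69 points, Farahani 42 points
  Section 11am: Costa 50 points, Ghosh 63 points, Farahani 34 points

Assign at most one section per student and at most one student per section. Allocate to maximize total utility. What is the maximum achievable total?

This is the linear assignment problem.
Optimal: Costa→Section 2pm (69 points), Ghosh→Section 11am (63 points), Farahani→Section 4pm (63 points) — total 69+63+63 = 195 points.
Column-greedy (each section in turn goes to its best remaining student) gives 189 points, worse by 6.
Next-best assignment: Costa→Section 2pm, Ghosh→Section 4pm, Farahani→Section 11am = 189 points.
Swapping Farahani↔Costa (Farahani→Section 2pm 42 points, Costa→Section 4pm 15 points) loses 75.
Checked against all permutations: 195 points is optimal.

Maximum total: 195 points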